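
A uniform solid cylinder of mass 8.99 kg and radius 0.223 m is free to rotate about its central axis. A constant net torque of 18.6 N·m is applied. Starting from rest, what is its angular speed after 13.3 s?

ω ≈ 1110 rad/s

I = ½MR² = (1/2)(8.99)(0.223)² = 0.2235 kg·m².
α = τ/I = 18.6/0.2235 = 83.21 rad/s².
ω = ω₀ + αt = 0 + (83.21)(13.3) = 1107 rad/s.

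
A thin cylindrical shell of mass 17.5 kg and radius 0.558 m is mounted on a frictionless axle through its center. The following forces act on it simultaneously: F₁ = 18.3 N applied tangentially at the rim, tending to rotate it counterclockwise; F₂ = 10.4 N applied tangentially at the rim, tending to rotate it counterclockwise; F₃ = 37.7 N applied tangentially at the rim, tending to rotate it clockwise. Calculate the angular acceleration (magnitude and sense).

α ≈ 0.922 rad/s², clockwise

I = MR² = (17.5)(0.558)² = 5.449 kg·m².
Taking counterclockwise as positive: τ₁ = +(18.3)(0.558) = +10.21 N·m; τ₂ = +(10.4)(0.558) = +5.803 N·m; τ₃ = −(37.7)(0.558) = −21.04 N·m.
Net torque τ = -5.022 N·m.
α = τ/I = -5.022/5.449 = -0.9217 rad/s².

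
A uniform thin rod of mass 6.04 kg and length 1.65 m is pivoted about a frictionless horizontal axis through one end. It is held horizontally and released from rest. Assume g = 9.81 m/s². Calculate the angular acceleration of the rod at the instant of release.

About the pivot, I = (1/3)ML² = (1/3)(6.04)(1.65)² = 5.481 kg·m².
The weight acts at the center, a distance L/2 = 0.8250 m from the pivot; τ = Mg(L/2) = 48.88 N·m.
α = τ/I = 48.88/5.481 = 8.918 rad/s².

α ≈ 8.92 rad/s²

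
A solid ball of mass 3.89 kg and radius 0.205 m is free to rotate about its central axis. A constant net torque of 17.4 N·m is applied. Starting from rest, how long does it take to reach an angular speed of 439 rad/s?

t ≈ 1.65 s

I = (2/5)MR² = (2/5)(3.89)(0.205)² = 0.06539 kg·m².
α = τ/I = 17.4/0.06539 = 266.1 rad/s².
ω = αt ⇒ t = ω/α = 439/266.1 = 1.650 s.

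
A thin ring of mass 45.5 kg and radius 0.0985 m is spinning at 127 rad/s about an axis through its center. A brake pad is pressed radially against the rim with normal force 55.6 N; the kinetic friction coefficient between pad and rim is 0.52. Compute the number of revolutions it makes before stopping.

≈ 199 revolutions

I = MR² = (45.5)(0.0985)² = 0.4415 kg·m².
Friction force f = μN = (0.52)(55.6) = 28.91 N at the rim; torque magnitude τ = fR = 2.848 N·m, opposing ω.
|α| = τ/I = 2.848/0.4415 = 6.451 rad/s² (deceleration).
ω² = ω₀² − 2|α|θ with ω = 0 ⇒ θ = ω₀²/(2|α|) = 1250 rad = 199.0 rev.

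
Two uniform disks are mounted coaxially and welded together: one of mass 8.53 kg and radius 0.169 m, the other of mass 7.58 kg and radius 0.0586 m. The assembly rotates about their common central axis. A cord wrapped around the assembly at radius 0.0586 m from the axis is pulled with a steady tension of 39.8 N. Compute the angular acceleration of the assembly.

I = ½M₁R₁² + ½M₂R₂² = ½(8.53)(0.169)² + ½(7.58)(0.0586)² = 0.1348 kg·m².
τ = F r = (39.8)(0.0586) = 2.332 N·m.
α = τ/I = 2.332/0.1348 = 17.30 rad/s².

α ≈ 17.3 rad/s²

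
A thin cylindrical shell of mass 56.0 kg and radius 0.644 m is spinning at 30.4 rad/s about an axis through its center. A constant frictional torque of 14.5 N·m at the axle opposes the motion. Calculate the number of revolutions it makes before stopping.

≈ 118 revolutions

I = MR² = (56.0)(0.644)² = 23.23 kg·m².
The net torque has magnitude 14.5 N·m, opposing ω.
|α| = τ/I = 14.50/23.23 = 0.6243 rad/s² (deceleration).
ω² = ω₀² − 2|α|θ with ω = 0 ⇒ θ = ω₀²/(2|α|) = 740.1 rad = 117.8 rev.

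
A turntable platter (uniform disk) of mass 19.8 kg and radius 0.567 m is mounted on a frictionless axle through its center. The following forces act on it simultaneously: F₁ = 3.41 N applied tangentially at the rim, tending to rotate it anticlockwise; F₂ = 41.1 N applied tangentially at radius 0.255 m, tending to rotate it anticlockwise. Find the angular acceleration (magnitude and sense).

α ≈ 3.90 rad/s², anticlockwise

I = ½MR² = (1/2)(19.8)(0.567)² = 3.183 kg·m².
Taking anticlockwise as positive: τ₁ = +(3.41)(0.567) = +1.933 N·m; τ₂ = +(41.1)(0.255) = +10.48 N·m.
Net torque τ = 12.41 N·m.
α = τ/I = 12.41/3.183 = 3.900 rad/s².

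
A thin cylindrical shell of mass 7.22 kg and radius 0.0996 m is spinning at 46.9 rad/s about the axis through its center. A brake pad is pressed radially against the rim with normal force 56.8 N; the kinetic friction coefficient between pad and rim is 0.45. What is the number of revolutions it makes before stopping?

I = MR² = (7.22)(0.0996)² = 0.07162 kg·m².
Friction force f = μN = (0.45)(56.8) = 25.56 N at the rim; torque magnitude τ = fR = 2.546 N·m, opposing ω.
|α| = τ/I = 2.546/0.07162 = 35.54 rad/s² (deceleration).
ω² = ω₀² − 2|α|θ with ω = 0 ⇒ θ = ω₀²/(2|α|) = 30.94 rad = 4.925 rev.

≈ 4.92 revolutions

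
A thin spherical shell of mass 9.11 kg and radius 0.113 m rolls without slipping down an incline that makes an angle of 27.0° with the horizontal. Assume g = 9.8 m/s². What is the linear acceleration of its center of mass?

a ≈ 2.67 m/s²

Translation along the incline: Mg sinθ − f = Ma.
Rotation about the center: fR = Iα with I = (2/3)MR². No-slip gives a = αR, so f = (I/R²)a = (2/3)M a.
Substituting: Mg sinθ = (1 + 0.6667)Ma, so a = g sinθ/(1 + 0.6667) = (9.8) sin 27.0° / 1.667 = 2.669 m/s².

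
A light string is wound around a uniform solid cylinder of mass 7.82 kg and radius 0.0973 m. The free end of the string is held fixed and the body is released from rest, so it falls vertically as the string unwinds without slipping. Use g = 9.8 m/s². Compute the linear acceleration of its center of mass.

a ≈ 6.53 m/s²

Translation: Mg − T = Ma. Rotation about the center: TR = Iα with I = ½MR².
With a = αR: T = (I/R²)a = (1/2)M a, so Mg = (1 + 0.5000)Ma.
a = g/(1 + 0.5000) = 9.8/1.500 = 6.533 m/s².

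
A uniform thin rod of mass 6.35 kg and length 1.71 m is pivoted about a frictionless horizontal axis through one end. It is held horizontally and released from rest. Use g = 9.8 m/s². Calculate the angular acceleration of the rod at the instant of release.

α ≈ 8.60 rad/s²

About the pivot, I = (1/3)ML² = (1/3)(6.35)(1.71)² = 6.189 kg·m².
The weight acts at the center, a distance L/2 = 0.8550 m from the pivot; τ = Mg(L/2) = 53.21 N·m.
α = τ/I = 53.21/6.189 = 8.596 rad/s².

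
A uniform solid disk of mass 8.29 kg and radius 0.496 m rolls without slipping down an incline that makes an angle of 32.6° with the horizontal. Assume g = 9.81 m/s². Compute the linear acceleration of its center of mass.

Translation along the incline: Mg sinθ − f = Ma.
Rotation about the center: fR = Iα with I = ½MR². No-slip gives a = αR, so f = (I/R²)a = (1/2)M a.
Substituting: Mg sinθ = (1 + 0.5000)Ma, so a = g sinθ/(1 + 0.5000) = (9.81) sin 32.6° / 1.500 = 3.524 m/s².

a ≈ 3.52 m/s²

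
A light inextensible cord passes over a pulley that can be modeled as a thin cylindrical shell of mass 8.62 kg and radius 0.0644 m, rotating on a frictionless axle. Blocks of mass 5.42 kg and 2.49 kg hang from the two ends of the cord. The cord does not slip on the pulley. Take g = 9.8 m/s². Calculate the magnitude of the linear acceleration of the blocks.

a ≈ 1.74 m/s²

I = MR² = (8.62)(0.0644)² = 0.03575 kg·m².
Heavier block: m₁g − T₁ = m₁a. Lighter block: T₂ − m₂g = m₂a.
Pulley: (T₁ − T₂)R = Iα = I(a/R), so T₁ − T₂ = (I/R²)a = 1·M_p a = 8.620·a.
Adding the three: (m₁ − m₂)g = (m₁ + m₂ + 8.620)a, so a = (5.42 − 2.49)(9.8)/(5.42 + 2.49 + 8.620) = 1.737 m/s².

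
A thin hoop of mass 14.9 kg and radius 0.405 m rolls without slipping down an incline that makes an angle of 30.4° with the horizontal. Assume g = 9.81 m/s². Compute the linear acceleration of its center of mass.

a ≈ 2.48 m/s²

Translation along the incline: Mg sinθ − f = Ma.
Rotation about the center: fR = Iα with I = MR². No-slip gives a = αR, so f = (I/R²)a = M a.
Substituting: Mg sinθ = (1 + 1.000)Ma, so a = g sinθ/(1 + 1.000) = (9.81) sin 30.4° / 2.000 = 2.482 m/s².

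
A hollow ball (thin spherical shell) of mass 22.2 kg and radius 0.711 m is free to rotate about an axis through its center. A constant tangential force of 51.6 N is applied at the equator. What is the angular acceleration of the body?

α ≈ 4.90 rad/s²

I = (2/3)MR² = (2/3)(22.2)(0.711)² = 7.482 kg·m².
τ = F R = (51.6)(0.711) = 36.69 N·m.
From τ = Iα: α = 36.69/7.482 = 4.904 rad/s².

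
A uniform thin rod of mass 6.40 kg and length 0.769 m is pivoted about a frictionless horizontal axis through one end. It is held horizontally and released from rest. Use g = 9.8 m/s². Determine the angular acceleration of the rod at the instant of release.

About the pivot, I = (1/3)ML² = (1/3)(6.40)(0.769)² = 1.262 kg·m².
The weight acts at the center, a distance L/2 = 0.3845 m from the pivot; τ = Mg(L/2) = 24.12 N·m.
α = τ/I = 24.12/1.262 = 19.12 rad/s².

α ≈ 19.1 rad/s²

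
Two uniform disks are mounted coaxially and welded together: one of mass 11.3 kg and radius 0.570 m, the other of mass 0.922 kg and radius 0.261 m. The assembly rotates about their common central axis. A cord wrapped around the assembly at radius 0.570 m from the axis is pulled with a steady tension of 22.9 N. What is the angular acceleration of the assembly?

α ≈ 6.99 rad/s²

I = ½M₁R₁² + ½M₂R₂² = ½(11.3)(0.570)² + ½(0.922)(0.261)² = 1.867 kg·m².
τ = F r = (22.9)(0.570) = 13.05 N·m.
α = τ/I = 13.05/1.867 = 6.991 rad/s².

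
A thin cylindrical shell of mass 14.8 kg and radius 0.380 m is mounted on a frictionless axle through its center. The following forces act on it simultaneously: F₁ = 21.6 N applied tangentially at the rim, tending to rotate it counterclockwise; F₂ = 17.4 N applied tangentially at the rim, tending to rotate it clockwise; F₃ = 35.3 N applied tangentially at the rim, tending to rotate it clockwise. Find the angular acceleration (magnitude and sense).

α ≈ 5.53 rad/s², clockwise

I = MR² = (14.8)(0.380)² = 2.137 kg·m².
Taking counterclockwise as positive: τ₁ = +(21.6)(0.380) = +8.208 N·m; τ₂ = −(17.4)(0.380) = −6.612 N·m; τ₃ = −(35.3)(0.380) = −13.41 N·m.
Net torque τ = -11.82 N·m.
α = τ/I = -11.82/2.137 = -5.530 rad/s².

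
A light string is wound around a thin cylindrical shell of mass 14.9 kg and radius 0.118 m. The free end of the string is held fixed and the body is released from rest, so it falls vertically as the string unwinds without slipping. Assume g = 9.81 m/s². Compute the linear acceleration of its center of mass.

Translation: Mg − T = Ma. Rotation about the center: TR = Iα with I = MR².
With a = αR: T = (I/R²)a = M a, so Mg = (1 + 1.000)Ma.
a = g/(1 + 1.000) = 9.81/2.000 = 4.905 m/s².

a ≈ 4.91 m/s²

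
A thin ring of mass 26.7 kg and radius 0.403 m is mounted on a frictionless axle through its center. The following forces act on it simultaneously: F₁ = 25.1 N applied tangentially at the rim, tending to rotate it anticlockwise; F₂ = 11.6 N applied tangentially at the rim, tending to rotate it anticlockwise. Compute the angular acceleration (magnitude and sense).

α ≈ 3.41 rad/s², anticlockwise

I = MR² = (26.7)(0.403)² = 4.336 kg·m².
Taking anticlockwise as positive: τ₁ = +(25.1)(0.403) = +10.12 N·m; τ₂ = +(11.6)(0.403) = +4.675 N·m.
Net torque τ = 14.79 N·m.
α = τ/I = 14.79/4.336 = 3.411 rad/s².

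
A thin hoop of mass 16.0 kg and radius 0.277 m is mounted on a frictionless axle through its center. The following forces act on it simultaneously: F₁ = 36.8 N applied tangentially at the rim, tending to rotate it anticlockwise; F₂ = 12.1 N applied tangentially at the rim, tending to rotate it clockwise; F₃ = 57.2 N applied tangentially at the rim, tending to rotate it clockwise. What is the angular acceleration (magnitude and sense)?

α ≈ 7.33 rad/s², clockwise

I = MR² = (16.0)(0.277)² = 1.228 kg·m².
Taking anticlockwise as positive: τ₁ = +(36.8)(0.277) = +10.19 N·m; τ₂ = −(12.1)(0.277) = −3.352 N·m; τ₃ = −(57.2)(0.277) = −15.84 N·m.
Net torque τ = -9.003 N·m.
α = τ/I = -9.003/1.228 = -7.333 rad/s².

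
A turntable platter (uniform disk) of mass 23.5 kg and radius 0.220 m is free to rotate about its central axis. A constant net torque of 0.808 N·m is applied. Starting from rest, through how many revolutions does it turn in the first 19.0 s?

I = ½MR² = (1/2)(23.5)(0.220)² = 0.5687 kg·m².
α = τ/I = 0.808/0.5687 = 1.421 rad/s².
θ = ½αt² = ½(1.421)(19.0)² = 256.5 rad.
Revolutions = θ/(2π) = 40.82.

≈ 40.8 revolutions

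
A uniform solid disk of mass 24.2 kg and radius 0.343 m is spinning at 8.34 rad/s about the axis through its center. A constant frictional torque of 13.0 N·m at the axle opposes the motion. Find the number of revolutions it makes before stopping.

I = ½MR² = (1/2)(24.2)(0.343)² = 1.424 kg·m².
The net torque has magnitude 13.0 N·m, opposing ω.
|α| = τ/I = 13.00/1.424 = 9.132 rad/s² (deceleration).
ω² = ω₀² − 2|α|θ with ω = 0 ⇒ θ = ω₀²/(2|α|) = 3.808 rad = 0.6061 rev.

≈ 0.606 revolutions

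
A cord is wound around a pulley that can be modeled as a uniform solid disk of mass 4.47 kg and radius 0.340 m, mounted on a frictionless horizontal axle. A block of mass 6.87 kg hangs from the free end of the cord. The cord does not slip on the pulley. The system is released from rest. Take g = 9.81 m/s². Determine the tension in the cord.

T ≈ 16.5 N

I = ½MR² = (1/2)(4.47)(0.340)² = 0.2584 kg·m².
Block: mg − T = ma. Pulley: TR = Iα. No-slip: a = αR, so T = (I/R²)a = 2.235·a.
Then mg = (m + 2.235)a, so a = (6.87)(9.81)/(6.87 + 2.235) = 7.402 m/s².
T = 2.235·a = 16.54 N.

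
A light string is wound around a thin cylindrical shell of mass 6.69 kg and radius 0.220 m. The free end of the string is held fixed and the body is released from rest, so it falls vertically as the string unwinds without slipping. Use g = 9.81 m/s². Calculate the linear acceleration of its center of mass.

Translation: Mg − T = Ma. Rotation about the center: TR = Iα with I = MR².
With a = αR: T = (I/R²)a = M a, so Mg = (1 + 1.000)Ma.
a = g/(1 + 1.000) = 9.81/2.000 = 4.905 m/s².

a ≈ 4.91 m/s²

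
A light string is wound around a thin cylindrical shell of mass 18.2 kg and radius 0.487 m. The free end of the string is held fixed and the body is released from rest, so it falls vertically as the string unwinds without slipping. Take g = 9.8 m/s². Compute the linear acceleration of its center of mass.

Translation: Mg − T = Ma. Rotation about the center: TR = Iα with I = MR².
With a = αR: T = (I/R²)a = M a, so Mg = (1 + 1.000)Ma.
a = g/(1 + 1.000) = 9.8/2.000 = 4.900 m/s².

a ≈ 4.90 m/s²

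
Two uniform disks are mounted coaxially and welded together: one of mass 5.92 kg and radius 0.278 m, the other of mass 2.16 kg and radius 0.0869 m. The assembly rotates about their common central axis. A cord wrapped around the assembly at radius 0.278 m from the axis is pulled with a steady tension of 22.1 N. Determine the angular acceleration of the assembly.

I = ½M₁R₁² + ½M₂R₂² = ½(5.92)(0.278)² + ½(2.16)(0.0869)² = 0.2369 kg·m².
τ = F r = (22.1)(0.278) = 6.144 N·m.
α = τ/I = 6.144/0.2369 = 25.93 rad/s².

α ≈ 25.9 rad/s²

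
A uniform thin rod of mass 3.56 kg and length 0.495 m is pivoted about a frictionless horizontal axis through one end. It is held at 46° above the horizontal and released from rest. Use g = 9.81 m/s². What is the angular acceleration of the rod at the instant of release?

About the pivot, I = (1/3)ML² = (1/3)(3.56)(0.495)² = 0.2908 kg·m².
The weight acts at the center, a distance L/2 = 0.2475 m from the pivot; τ = Mg(L/2) cos 46° = 6.004 N·m.
α = τ/I = 6.004/0.2908 = 20.65 rad/s².

α ≈ 20.7 rad/s²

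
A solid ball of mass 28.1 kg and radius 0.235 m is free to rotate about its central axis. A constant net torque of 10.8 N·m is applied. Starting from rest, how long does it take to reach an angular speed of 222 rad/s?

I = (2/5)MR² = (2/5)(28.1)(0.235)² = 0.6207 kg·m².
α = τ/I = 10.8/0.6207 = 17.40 rad/s².
ω = αt ⇒ t = ω/α = 222/17.40 = 12.76 s.

t ≈ 12.8 s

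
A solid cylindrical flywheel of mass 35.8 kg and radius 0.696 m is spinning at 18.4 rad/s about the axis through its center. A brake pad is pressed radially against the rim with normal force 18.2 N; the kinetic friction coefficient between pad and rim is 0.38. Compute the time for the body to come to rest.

I = ½MR² = (1/2)(35.8)(0.696)² = 8.671 kg·m².
Friction force f = μN = (0.38)(18.2) = 6.916 N at the rim; torque magnitude τ = fR = 4.814 N·m, opposing ω.
|α| = τ/I = 4.814/8.671 = 0.5551 rad/s² (deceleration).
0 = ω₀ − |α|t ⇒ t = ω₀/|α| = 18.4/0.5551 = 33.15 s.

t ≈ 33.1 s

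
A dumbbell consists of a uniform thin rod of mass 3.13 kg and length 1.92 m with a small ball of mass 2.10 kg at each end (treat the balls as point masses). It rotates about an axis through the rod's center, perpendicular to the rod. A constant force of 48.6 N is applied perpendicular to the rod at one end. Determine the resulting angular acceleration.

I_rod = (1/12)ML² = (1/12)(3.13)(1.92)² = 0.9615 kg·m².
I_balls = 2·m·(L/2)² = 2(2.10)(0.9600)² = 3.871 kg·m².
Total I = 4.832 kg·m².
τ = F·(L/2) = (48.6)(0.960) = 46.66 N·m.
α = τ/I = 46.66/4.832 = 9.655 rad/s².

α ≈ 9.66 rad/s²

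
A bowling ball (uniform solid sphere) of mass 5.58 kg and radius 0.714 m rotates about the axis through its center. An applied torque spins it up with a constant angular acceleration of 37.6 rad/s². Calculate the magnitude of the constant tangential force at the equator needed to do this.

I = (2/5)MR² = (2/5)(5.58)(0.714)² = 1.138 kg·m².
The required torque is τ = Iα = (1.138)(37.60) = 42.78 N·m.
A tangential force at the equator gives τ = FR, so F = τ/R = 42.78/0.714 = 59.92 N.

F ≈ 59.9 N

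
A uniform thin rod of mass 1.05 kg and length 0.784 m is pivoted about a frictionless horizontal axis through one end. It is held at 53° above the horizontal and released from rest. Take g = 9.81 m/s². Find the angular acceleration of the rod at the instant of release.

About the pivot, I = (1/3)ML² = (1/3)(1.05)(0.784)² = 0.2151 kg·m².
The weight acts at the center, a distance L/2 = 0.3920 m from the pivot; τ = Mg(L/2) cos 53° = 2.430 N·m.
α = τ/I = 2.430/0.2151 = 11.30 rad/s².

α ≈ 11.3 rad/s²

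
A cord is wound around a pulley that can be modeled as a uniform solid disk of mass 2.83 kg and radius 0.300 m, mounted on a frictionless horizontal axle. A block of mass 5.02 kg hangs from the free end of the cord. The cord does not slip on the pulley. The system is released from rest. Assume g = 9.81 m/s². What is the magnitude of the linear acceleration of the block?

a ≈ 7.65 m/s²

I = ½MR² = (1/2)(2.83)(0.300)² = 0.1273 kg·m².
Block: mg − T = ma. Pulley: TR = Iα. No-slip: a = αR, so T = (I/R²)a = 1.415·a.
Then mg = (m + 1.415)a, so a = (5.02)(9.81)/(5.02 + 1.415) = 7.653 m/s².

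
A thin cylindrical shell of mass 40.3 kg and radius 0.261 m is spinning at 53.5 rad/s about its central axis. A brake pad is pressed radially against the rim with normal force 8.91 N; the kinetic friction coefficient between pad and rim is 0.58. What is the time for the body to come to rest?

I = MR² = (40.3)(0.261)² = 2.745 kg·m².
Friction force f = μN = (0.58)(8.91) = 5.168 N at the rim; torque magnitude τ = fR = 1.349 N·m, opposing ω.
|α| = τ/I = 1.349/2.745 = 0.4913 rad/s² (deceleration).
0 = ω₀ − |α|t ⇒ t = ω₀/|α| = 53.5/0.4913 = 108.9 s.

t ≈ 109 s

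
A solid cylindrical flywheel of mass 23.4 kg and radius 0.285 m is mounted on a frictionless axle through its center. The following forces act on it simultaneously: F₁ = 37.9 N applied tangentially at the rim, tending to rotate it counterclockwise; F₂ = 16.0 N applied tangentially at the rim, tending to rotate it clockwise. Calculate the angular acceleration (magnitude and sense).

I = ½MR² = (1/2)(23.4)(0.285)² = 0.9503 kg·m².
Taking counterclockwise as positive: τ₁ = +(37.9)(0.285) = +10.80 N·m; τ₂ = −(16.0)(0.285) = −4.560 N·m.
Net torque τ = 6.241 N·m.
α = τ/I = 6.241/0.9503 = 6.568 rad/s².

α ≈ 6.57 rad/s², counterclockwise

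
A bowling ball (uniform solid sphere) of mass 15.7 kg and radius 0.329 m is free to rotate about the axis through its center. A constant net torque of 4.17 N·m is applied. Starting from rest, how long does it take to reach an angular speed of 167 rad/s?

I = (2/5)MR² = (2/5)(15.7)(0.329)² = 0.6798 kg·m².
α = τ/I = 4.17/0.6798 = 6.135 rad/s².
ω = αt ⇒ t = ω/α = 167/6.135 = 27.22 s.

t ≈ 27.2 s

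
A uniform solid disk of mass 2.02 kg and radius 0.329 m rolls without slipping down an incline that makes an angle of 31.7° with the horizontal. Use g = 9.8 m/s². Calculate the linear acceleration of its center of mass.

Translation along the incline: Mg sinθ − f = Ma.
Rotation about the center: fR = Iα with I = ½MR². No-slip gives a = αR, so f = (I/R²)a = (1/2)M a.
Substituting: Mg sinθ = (1 + 0.5000)Ma, so a = g sinθ/(1 + 0.5000) = (9.8) sin 31.7° / 1.500 = 3.433 m/s².

a ≈ 3.43 m/s²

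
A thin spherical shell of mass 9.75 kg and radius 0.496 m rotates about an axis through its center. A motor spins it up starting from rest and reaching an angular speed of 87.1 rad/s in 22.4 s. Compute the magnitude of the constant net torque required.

τ ≈ 6.22 N·m

I = (2/3)MR² = (2/3)(9.75)(0.496)² = 1.599 kg·m².
α = Δω/Δt = (87.1 − 0)/22.4 = 3.888 rad/s².
τ = Iα = (1.599)(3.888) = 6.218 N·m.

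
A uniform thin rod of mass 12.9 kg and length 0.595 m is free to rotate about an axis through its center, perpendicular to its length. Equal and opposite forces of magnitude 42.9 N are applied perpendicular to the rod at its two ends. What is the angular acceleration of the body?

α ≈ 67.1 rad/s²

I = (1/12)ML² = (1/12)(12.9)(0.595)² = 0.3806 kg·m².
The couple gives τ = F·(L/2) + F·(L/2) = F L = (42.9)(0.595) = 25.53 N·m.
Newton's second law for rotation, τ = Iα, gives α = τ/I = 25.53/0.3806 = 67.07 rad/s².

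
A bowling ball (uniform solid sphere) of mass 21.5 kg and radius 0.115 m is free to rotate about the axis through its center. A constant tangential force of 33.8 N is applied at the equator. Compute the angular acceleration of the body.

α ≈ 34.2 rad/s²

I = (2/5)MR² = (2/5)(21.5)(0.115)² = 0.1137 kg·m².
τ = F R = (33.8)(0.115) = 3.887 N·m.
From τ = Iα: α = 3.887/0.1137 = 34.18 rad/s².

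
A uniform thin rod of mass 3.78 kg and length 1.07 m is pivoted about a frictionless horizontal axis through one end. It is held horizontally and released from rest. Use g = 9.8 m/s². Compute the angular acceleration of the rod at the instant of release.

About the pivot, I = (1/3)ML² = (1/3)(3.78)(1.07)² = 1.443 kg·m².
The weight acts at the center, a distance L/2 = 0.5350 m from the pivot; τ = Mg(L/2) = 19.82 N·m.
α = τ/I = 19.82/1.443 = 13.74 rad/s².
(Equivalently α = (3g/(2L)) = 13.74 rad/s².)

α ≈ 13.7 rad/s²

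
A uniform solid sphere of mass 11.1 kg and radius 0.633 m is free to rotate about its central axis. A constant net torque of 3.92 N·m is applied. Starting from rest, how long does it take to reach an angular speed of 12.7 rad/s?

t ≈ 5.76 s

I = (2/5)MR² = (2/5)(11.1)(0.633)² = 1.779 kg·m².
α = τ/I = 3.92/1.779 = 2.203 rad/s².
ω = αt ⇒ t = ω/α = 12.7/2.203 = 5.764 s.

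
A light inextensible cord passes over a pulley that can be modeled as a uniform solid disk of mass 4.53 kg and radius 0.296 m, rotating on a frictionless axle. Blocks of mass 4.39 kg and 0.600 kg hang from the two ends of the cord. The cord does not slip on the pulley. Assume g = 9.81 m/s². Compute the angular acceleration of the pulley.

α ≈ 17.3 rad/s²

I = ½MR² = (1/2)(4.53)(0.296)² = 0.1985 kg·m².
Heavier block: m₁g − T₁ = m₁a. Lighter block: T₂ − m₂g = m₂a.
Pulley: (T₁ − T₂)R = Iα = I(a/R), so T₁ − T₂ = (I/R²)a = (1/2)M_p a = 2.265·a.
Adding the three: (m₁ − m₂)g = (m₁ + m₂ + 2.265)a, so a = (4.39 − 0.600)(9.81)/(4.39 + 0.600 + 2.265) = 5.125 m/s².
α = a/R = 5.125/0.296 = 17.31 rad/s².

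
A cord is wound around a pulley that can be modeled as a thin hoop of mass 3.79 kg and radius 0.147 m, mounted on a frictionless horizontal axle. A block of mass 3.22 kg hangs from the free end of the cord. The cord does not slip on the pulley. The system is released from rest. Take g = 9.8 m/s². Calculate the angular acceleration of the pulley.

I = MR² = (3.79)(0.147)² = 0.08190 kg·m².
Block: mg − T = ma. Pulley: TR = Iα. No-slip: a = αR, so T = (I/R²)a = 3.790·a.
Then mg = (m + 3.790)a, so a = (3.22)(9.8)/(3.22 + 3.790) = 4.502 m/s².
α = a/R = 4.502/0.147 = 30.62 rad/s².

α ≈ 30.6 rad/s²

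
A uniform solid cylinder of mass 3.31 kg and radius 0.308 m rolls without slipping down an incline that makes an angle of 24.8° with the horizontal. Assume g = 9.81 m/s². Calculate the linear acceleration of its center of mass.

a ≈ 2.74 m/s²

Translation along the incline: Mg sinθ − f = Ma.
Rotation about the center: fR = Iα with I = ½MR². No-slip gives a = αR, so f = (I/R²)a = (1/2)M a.
Substituting: Mg sinθ = (1 + 0.5000)Ma, so a = g sinθ/(1 + 0.5000) = (9.81) sin 24.8° / 1.500 = 2.743 m/s².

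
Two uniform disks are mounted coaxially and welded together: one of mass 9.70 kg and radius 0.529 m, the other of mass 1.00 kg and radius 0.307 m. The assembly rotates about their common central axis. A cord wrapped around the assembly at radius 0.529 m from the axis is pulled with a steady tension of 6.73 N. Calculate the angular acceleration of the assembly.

I = ½M₁R₁² + ½M₂R₂² = ½(9.70)(0.529)² + ½(1.00)(0.307)² = 1.404 kg·m².
τ = F r = (6.73)(0.529) = 3.560 N·m.
α = τ/I = 3.560/1.404 = 2.535 rad/s².

α ≈ 2.54 rad/s²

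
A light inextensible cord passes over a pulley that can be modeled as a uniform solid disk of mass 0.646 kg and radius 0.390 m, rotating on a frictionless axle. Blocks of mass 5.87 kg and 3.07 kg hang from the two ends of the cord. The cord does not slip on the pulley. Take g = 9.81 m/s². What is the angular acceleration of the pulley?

I = ½MR² = (1/2)(0.646)(0.390)² = 0.04913 kg·m².
Heavier block: m₁g − T₁ = m₁a. Lighter block: T₂ − m₂g = m₂a.
Pulley: (T₁ − T₂)R = Iα = I(a/R), so T₁ − T₂ = (I/R²)a = (1/2)M_p a = 0.3230·a.
Adding the three: (m₁ − m₂)g = (m₁ + m₂ + 0.3230)a, so a = (5.87 − 3.07)(9.81)/(5.87 + 3.07 + 0.3230) = 2.965 m/s².
α = a/R = 2.965/0.390 = 7.603 rad/s².

α ≈ 7.60 rad/s²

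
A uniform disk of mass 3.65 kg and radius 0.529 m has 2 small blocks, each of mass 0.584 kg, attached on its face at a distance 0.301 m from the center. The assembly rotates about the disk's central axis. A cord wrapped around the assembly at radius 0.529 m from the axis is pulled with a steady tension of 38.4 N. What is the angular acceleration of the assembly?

I_disk = ½MR² = ½(3.65)(0.529)² = 0.5107 kg·m².
I_blocks = 2·m·r² = 2(0.584)(0.301)² = 0.1058 kg·m².
Total I = 0.6165 kg·m².
τ = F r = (38.4)(0.529) = 20.31 N·m.
α = τ/I = 20.31/0.6165 = 32.95 rad/s².

α ≈ 32.9 rad/s²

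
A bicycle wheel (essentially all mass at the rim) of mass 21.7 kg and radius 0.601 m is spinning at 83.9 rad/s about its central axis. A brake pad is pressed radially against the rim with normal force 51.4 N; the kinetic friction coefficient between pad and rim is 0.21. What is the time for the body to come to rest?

t ≈ 101 s

I = MR² = (21.7)(0.601)² = 7.838 kg·m².
Friction force f = μN = (0.21)(51.4) = 10.79 N at the rim; torque magnitude τ = fR = 6.487 N·m, opposing ω.
|α| = τ/I = 6.487/7.838 = 0.8277 rad/s² (deceleration).
0 = ω₀ − |α|t ⇒ t = ω₀/|α| = 83.9/0.8277 = 101.4 s.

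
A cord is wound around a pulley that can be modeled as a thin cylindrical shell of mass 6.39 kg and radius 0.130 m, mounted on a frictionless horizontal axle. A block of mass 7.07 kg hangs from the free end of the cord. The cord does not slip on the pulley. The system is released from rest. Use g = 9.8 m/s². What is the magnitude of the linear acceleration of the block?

I = MR² = (6.39)(0.130)² = 0.1080 kg·m².
Block: mg − T = ma. Pulley: TR = Iα. No-slip: a = αR, so T = (I/R²)a = 6.390·a.
Then mg = (m + 6.390)a, so a = (7.07)(9.8)/(7.07 + 6.390) = 5.148 m/s².

a ≈ 5.15 m/s²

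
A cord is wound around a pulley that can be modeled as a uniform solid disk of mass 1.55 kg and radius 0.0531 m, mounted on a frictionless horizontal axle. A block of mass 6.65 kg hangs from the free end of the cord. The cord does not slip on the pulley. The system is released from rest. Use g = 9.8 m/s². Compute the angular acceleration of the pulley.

I = ½MR² = (1/2)(1.55)(0.0531)² = 0.002185 kg·m².
Block: mg − T = ma. Pulley: TR = Iα. No-slip: a = αR, so T = (I/R²)a = 0.7750·a.
Then mg = (m + 0.7750)a, so a = (6.65)(9.8)/(6.65 + 0.7750) = 8.777 m/s².
α = a/R = 8.777/0.0531 = 165.3 rad/s².

α ≈ 165 rad/s²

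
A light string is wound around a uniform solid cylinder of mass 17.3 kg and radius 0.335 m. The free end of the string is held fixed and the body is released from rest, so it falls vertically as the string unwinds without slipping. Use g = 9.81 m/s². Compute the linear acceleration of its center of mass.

Translation: Mg − T = Ma. Rotation about the center: TR = Iα with I = ½MR².
With a = αR: T = (I/R²)a = (1/2)M a, so Mg = (1 + 0.5000)Ma.
a = g/(1 + 0.5000) = 9.81/1.500 = 6.540 m/s².

a ≈ 6.54 m/s²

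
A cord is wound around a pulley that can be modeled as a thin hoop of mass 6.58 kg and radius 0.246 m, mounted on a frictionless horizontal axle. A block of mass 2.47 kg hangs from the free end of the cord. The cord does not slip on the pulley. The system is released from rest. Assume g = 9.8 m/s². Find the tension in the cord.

I = MR² = (6.58)(0.246)² = 0.3982 kg·m².
Block: mg − T = ma. Pulley: TR = Iα. No-slip: a = αR, so T = (I/R²)a = 6.580·a.
Then mg = (m + 6.580)a, so a = (2.47)(9.8)/(2.47 + 6.580) = 2.675 m/s².
T = 6.580·a = 17.60 N.

T ≈ 17.6 N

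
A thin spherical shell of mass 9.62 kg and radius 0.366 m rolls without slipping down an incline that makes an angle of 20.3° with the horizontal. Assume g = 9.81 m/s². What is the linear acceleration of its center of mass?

Translation along the incline: Mg sinθ − f = Ma.
Rotation about the center: fR = Iα with I = (2/3)MR². No-slip gives a = αR, so f = (I/R²)a = (2/3)M a.
Substituting: Mg sinθ = (1 + 0.6667)Ma, so a = g sinθ/(1 + 0.6667) = (9.81) sin 20.3° / 1.667 = 2.042 m/s².

a ≈ 2.04 m/s²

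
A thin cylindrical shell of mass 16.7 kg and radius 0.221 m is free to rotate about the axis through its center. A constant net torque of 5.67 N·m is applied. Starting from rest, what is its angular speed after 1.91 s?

ω ≈ 13.3 rad/s

I = MR² = (16.7)(0.221)² = 0.8156 kg·m².
α = τ/I = 5.67/0.8156 = 6.952 rad/s².
ω = ω₀ + αt = 0 + (6.952)(1.91) = 13.28 rad/s.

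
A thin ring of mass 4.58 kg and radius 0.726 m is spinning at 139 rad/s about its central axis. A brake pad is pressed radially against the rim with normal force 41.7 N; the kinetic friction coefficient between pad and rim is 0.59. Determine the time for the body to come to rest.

I = MR² = (4.58)(0.726)² = 2.414 kg·m².
Friction force f = μN = (0.59)(41.7) = 24.60 N at the rim; torque magnitude τ = fR = 17.86 N·m, opposing ω.
|α| = τ/I = 17.86/2.414 = 7.399 rad/s² (deceleration).
0 = ω₀ − |α|t ⇒ t = ω₀/|α| = 139/7.399 = 18.79 s.

t ≈ 18.8 s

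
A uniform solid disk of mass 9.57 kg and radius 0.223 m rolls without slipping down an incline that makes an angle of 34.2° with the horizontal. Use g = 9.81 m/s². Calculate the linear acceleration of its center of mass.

Translation along the incline: Mg sinθ − f = Ma.
Rotation about the center: fR = Iα with I = ½MR². No-slip gives a = αR, so f = (I/R²)a = (1/2)M a.
Substituting: Mg sinθ = (1 + 0.5000)Ma, so a = g sinθ/(1 + 0.5000) = (9.81) sin 34.2° / 1.500 = 3.676 m/s².

a ≈ 3.68 m/s²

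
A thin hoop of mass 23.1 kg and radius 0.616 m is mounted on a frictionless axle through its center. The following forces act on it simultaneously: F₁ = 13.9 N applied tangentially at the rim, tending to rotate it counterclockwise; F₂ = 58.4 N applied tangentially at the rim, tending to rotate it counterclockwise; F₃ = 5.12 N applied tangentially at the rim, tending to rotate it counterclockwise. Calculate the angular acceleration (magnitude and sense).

α ≈ 5.44 rad/s², counterclockwise

I = MR² = (23.1)(0.616)² = 8.765 kg·m².
Taking counterclockwise as positive: τ₁ = +(13.9)(0.616) = +8.562 N·m; τ₂ = +(58.4)(0.616) = +35.97 N·m; τ₃ = +(5.12)(0.616) = +3.154 N·m.
Net torque τ = 47.69 N·m.
α = τ/I = 47.69/8.765 = 5.441 rad/s².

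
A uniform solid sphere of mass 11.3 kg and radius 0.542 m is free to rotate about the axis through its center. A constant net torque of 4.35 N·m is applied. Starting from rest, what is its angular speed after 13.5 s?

ω ≈ 44.2 rad/s

I = (2/5)MR² = (2/5)(11.3)(0.542)² = 1.328 kg·m².
α = τ/I = 4.35/1.328 = 3.276 rad/s².
ω = ω₀ + αt = 0 + (3.276)(13.5) = 44.23 rad/s.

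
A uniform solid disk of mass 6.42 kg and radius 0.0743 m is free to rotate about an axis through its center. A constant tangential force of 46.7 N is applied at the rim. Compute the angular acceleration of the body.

α ≈ 196 rad/s²

I = ½MR² = (1/2)(6.42)(0.0743)² = 0.01772 kg·m².
τ = F R = (46.7)(0.0743) = 3.470 N·m.
From τ = Iα: α = 3.470/0.01772 = 195.8 rad/s².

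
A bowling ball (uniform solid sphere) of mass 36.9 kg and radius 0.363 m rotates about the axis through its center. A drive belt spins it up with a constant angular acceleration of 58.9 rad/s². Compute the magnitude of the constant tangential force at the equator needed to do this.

I = (2/5)MR² = (2/5)(36.9)(0.363)² = 1.945 kg·m².
The required torque is τ = Iα = (1.945)(58.90) = 114.6 N·m.
A tangential force at the equator gives τ = FR, so F = τ/R = 114.6/0.363 = 315.6 N.

F ≈ 316 N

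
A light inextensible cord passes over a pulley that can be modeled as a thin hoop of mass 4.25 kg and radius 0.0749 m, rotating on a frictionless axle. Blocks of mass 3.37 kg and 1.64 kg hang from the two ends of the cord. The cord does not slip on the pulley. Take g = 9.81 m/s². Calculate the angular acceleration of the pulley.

I = MR² = (4.25)(0.0749)² = 0.02384 kg·m².
Heavier block: m₁g − T₁ = m₁a. Lighter block: T₂ − m₂g = m₂a.
Pulley: (T₁ − T₂)R = Iα = I(a/R), so T₁ − T₂ = (I/R²)a = 1·M_p a = 4.250·a.
Adding the three: (m₁ − m₂)g = (m₁ + m₂ + 4.250)a, so a = (3.37 − 1.64)(9.81)/(3.37 + 1.64 + 4.250) = 1.833 m/s².
α = a/R = 1.833/0.0749 = 24.47 rad/s².

α ≈ 24.5 rad/s²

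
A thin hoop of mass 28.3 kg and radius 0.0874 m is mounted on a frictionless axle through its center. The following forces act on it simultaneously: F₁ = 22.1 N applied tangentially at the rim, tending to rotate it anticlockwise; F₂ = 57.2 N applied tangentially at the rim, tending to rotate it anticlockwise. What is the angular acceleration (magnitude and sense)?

α ≈ 32.1 rad/s², anticlockwise

I = MR² = (28.3)(0.0874)² = 0.2162 kg·m².
Taking anticlockwise as positive: τ₁ = +(22.1)(0.0874) = +1.932 N·m; τ₂ = +(57.2)(0.0874) = +4.999 N·m.
Net torque τ = 6.931 N·m.
α = τ/I = 6.931/0.2162 = 32.06 rad/s².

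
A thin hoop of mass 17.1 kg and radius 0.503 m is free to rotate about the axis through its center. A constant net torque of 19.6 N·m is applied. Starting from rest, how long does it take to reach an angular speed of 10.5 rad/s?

t ≈ 2.32 s

I = MR² = (17.1)(0.503)² = 4.326 kg·m².
α = τ/I = 19.6/4.326 = 4.530 rad/s².
ω = αt ⇒ t = ω/α = 10.5/4.530 = 2.318 s.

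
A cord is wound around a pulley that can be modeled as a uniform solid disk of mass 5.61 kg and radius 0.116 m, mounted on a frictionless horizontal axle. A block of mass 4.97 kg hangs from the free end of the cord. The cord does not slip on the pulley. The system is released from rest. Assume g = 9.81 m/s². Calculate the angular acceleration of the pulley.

I = ½MR² = (1/2)(5.61)(0.116)² = 0.03774 kg·m².
Block: mg − T = ma. Pulley: TR = Iα. No-slip: a = αR, so T = (I/R²)a = 2.805·a.
Then mg = (m + 2.805)a, so a = (4.97)(9.81)/(4.97 + 2.805) = 6.271 m/s².
α = a/R = 6.271/0.116 = 54.06 rad/s².

α ≈ 54.1 rad/s²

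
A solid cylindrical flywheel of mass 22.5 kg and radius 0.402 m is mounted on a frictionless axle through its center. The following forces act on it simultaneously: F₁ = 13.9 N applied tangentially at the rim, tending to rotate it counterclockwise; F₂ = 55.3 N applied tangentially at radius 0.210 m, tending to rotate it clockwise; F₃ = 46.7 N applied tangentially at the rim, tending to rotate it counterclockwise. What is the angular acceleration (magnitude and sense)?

α ≈ 7.01 rad/s², counterclockwise

I = ½MR² = (1/2)(22.5)(0.402)² = 1.818 kg·m².
Taking counterclockwise as positive: τ₁ = +(13.9)(0.402) = +5.588 N·m; τ₂ = −(55.3)(0.210) = −11.61 N·m; τ₃ = +(46.7)(0.402) = +18.77 N·m.
Net torque τ = 12.75 N·m.
α = τ/I = 12.75/1.818 = 7.012 rad/s².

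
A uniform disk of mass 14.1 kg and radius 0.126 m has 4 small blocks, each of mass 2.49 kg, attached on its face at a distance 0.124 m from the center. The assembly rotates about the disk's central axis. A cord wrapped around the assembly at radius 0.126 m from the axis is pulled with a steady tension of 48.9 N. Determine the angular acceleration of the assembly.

α ≈ 23.2 rad/s²

I_disk = ½MR² = ½(14.1)(0.126)² = 0.1119 kg·m².
I_blocks = 4·m·r² = 4(2.49)(0.124)² = 0.1531 kg·m².
Total I = 0.2651 kg·m².
τ = F r = (48.9)(0.126) = 6.161 N·m.
α = τ/I = 6.161/0.2651 = 23.24 rad/s².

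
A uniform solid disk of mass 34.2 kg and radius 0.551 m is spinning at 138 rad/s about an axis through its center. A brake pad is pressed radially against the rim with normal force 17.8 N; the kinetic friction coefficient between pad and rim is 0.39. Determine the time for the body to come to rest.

t ≈ 187 s

I = ½MR² = (1/2)(34.2)(0.551)² = 5.192 kg·m².
Friction force f = μN = (0.39)(17.8) = 6.942 N at the rim; torque magnitude τ = fR = 3.825 N·m, opposing ω.
|α| = τ/I = 3.825/5.192 = 0.7368 rad/s² (deceleration).
0 = ω₀ − |α|t ⇒ t = ω₀/|α| = 138/0.7368 = 187.3 s.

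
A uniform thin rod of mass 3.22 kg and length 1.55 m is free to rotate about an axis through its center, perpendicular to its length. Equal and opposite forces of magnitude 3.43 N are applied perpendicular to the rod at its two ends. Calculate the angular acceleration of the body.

α ≈ 8.25 rad/s²

I = (1/12)ML² = (1/12)(3.22)(1.55)² = 0.6447 kg·m².
The couple gives τ = F·(L/2) + F·(L/2) = F L = (3.43)(1.55) = 5.317 N·m.
Newton's second law for rotation, τ = Iα, gives α = τ/I = 5.317/0.6447 = 8.247 rad/s².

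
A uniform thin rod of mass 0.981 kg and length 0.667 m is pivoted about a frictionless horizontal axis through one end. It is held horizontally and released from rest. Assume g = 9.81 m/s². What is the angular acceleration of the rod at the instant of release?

α ≈ 22.1 rad/s²

About the pivot, I = (1/3)ML² = (1/3)(0.981)(0.667)² = 0.1455 kg·m².
The weight acts at the center, a distance L/2 = 0.3335 m from the pivot; τ = Mg(L/2) = 3.209 N·m.
α = τ/I = 3.209/0.1455 = 22.06 rad/s².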